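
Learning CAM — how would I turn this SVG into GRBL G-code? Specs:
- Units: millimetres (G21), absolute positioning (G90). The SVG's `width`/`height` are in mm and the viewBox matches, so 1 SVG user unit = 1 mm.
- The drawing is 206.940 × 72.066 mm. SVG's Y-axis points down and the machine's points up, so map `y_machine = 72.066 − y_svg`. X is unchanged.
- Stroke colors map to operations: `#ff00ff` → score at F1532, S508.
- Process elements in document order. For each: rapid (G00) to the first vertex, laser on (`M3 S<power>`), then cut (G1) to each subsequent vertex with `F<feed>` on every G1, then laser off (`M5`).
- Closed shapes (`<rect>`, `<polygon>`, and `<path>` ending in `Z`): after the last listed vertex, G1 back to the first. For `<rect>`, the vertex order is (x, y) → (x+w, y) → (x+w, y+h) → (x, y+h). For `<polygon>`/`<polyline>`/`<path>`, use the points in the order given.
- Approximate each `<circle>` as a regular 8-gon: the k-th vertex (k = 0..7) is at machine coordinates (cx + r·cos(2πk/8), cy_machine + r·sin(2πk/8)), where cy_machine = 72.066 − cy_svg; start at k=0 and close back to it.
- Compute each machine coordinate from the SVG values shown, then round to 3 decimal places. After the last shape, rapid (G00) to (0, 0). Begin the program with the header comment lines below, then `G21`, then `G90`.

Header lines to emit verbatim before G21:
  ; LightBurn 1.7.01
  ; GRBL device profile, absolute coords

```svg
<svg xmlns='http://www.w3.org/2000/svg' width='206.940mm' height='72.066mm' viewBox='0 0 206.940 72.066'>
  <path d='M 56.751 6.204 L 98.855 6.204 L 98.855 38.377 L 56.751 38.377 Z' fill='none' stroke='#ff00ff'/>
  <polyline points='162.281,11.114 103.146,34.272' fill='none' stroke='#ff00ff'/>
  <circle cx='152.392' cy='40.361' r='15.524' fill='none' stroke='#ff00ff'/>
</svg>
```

; LightBurn 1.7.01
; GRBL device profile, absolute coords
G21
G90
G00 X56.751 Y65.862
M3 S508
G1 X98.855 Y65.862 F1532
G1 X98.855 Y33.689 F1532
G1 X56.751 Y33.689 F1532
G1 X56.751 Y65.862 F1532
M5
G00 X162.281 Y60.952
M3 S508
G1 X103.146 Y37.794 F1532
M5
G00 X167.916 Y31.705
M3 S508
G1 X163.369 Y42.682 F1532
G1 X152.392 Y47.229 F1532
G1 X141.415 Y42.682 F1532
G1 X136.868 Y31.705 F1532
G1 X141.415 Y20.728 F1532
G1 X152.392 Y16.181 F1532
G1 X163.369 Y20.728 F1532
G1 X167.916 Y31.705 F1532
M5
G00 X0.000 Y0.000

Since the viewBox matches the mm dimensions, user units are millimetres directly. The only transform is the Y-flip y_m = 72.066 − y_svg.

Shape 1 is a rectangle drawn with `<path>`. Its stroke #ff00ff means score at S508, F1532. After flipping Y the toolpath is (56.751,65.862) → (98.855,65.862) → (98.855,33.689) → (56.751,33.689) → (56.751,65.862), returning to the start.

Shape 2 is a line segment drawn with `<polyline>`. Its stroke #ff00ff means score at S508, F1532. After flipping Y the toolpath is (162.281,60.952) → (103.146,37.794).

Shape 3 is a circle drawn with `<circle>`. Its stroke #ff00ff means score at S508, F1532. After flipping Y the toolpath is (167.916,31.705) → (163.369,42.682) → (152.392,47.229) → (141.415,42.682) → (136.868,31.705) → (141.415,20.728) → (152.392,16.181) → (163.369,20.728) → (167.916,31.705), returning to the start.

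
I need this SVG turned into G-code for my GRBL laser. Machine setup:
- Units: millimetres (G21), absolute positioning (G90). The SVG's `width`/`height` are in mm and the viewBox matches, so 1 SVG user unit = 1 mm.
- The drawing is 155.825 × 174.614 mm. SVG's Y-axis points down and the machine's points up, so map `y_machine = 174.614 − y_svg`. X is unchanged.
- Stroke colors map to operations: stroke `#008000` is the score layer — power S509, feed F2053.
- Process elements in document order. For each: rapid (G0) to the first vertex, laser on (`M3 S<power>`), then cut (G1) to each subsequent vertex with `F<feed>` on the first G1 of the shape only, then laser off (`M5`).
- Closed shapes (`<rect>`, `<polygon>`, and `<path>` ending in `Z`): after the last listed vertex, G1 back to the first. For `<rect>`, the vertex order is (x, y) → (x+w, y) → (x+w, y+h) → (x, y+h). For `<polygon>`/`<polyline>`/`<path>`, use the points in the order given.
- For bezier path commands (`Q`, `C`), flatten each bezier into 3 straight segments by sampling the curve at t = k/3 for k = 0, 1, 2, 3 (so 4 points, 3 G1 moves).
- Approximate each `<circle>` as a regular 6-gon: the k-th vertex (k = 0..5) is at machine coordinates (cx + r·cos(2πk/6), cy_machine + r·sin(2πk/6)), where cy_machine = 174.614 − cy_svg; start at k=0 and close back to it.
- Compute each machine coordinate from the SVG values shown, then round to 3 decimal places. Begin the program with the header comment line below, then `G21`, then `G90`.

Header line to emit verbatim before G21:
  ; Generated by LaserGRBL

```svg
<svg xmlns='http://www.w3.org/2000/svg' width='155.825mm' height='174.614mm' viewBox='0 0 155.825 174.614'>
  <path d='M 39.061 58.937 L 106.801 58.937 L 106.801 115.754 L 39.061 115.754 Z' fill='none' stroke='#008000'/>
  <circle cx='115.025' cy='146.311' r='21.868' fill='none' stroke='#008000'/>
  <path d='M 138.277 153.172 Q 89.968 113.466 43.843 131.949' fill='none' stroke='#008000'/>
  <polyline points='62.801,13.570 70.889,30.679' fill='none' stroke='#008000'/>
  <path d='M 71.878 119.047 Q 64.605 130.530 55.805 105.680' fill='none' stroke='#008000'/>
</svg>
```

; Generated by LaserGRBL
G21
G90
G0 X39.061 Y115.677
M3 S509
G1 X106.801 Y115.677 F2053
G1 X106.801 Y58.860
G1 X39.061 Y58.860
G1 X39.061 Y115.677
M5
G0 X136.893 Y28.303
M3 S509
G1 X125.959 Y47.241 F2053
G1 X104.091 Y47.241
G1 X93.157 Y28.303
G1 X104.091 Y9.365
G1 X125.959 Y9.365
G1 X136.893 Y28.303
M5
G0 X138.277 Y21.442
M3 S509
G1 X106.314 Y41.447 F2053
G1 X74.836 Y48.522
G1 X43.843 Y42.665
M5
G0 X62.801 Y161.044
M3 S509
G1 X70.889 Y143.935 F2053
M5
G0 X71.878 Y55.567
M3 S509
G1 X66.860 Y51.949 F2053
G1 X61.502 Y56.404
G1 X55.805 Y68.934
M5

1 u = 1 mm; y_m = 174.614 − y.

[1] `<path>` rectangle, #008000→score S509 F2053: (39.061,115.677) → (106.801,115.677) → (106.801,58.860) → (39.061,58.860) → (39.061,115.677) (closed)

[2] `<circle>` circle, #008000→score S509 F2053: (136.893,28.303) → (125.959,47.241) → (104.091,47.241) → (93.157,28.303) → (104.091,9.365) → (125.959,9.365) → (136.893,28.303) (closed)

[3] `<path>` quadratic bezier, #008000→score S509 F2053: (138.277,21.442) → (106.314,41.447) → (74.836,48.522) → (43.843,42.665)

[4] `<polyline>` line segment, #008000→score S509 F2053: (62.801,161.044) → (70.889,143.935)

[5] `<path>` quadratic bezier, #008000→score S509 F2053: (71.878,55.567) → (66.860,51.949) → (61.502,56.404) → (55.805,68.934)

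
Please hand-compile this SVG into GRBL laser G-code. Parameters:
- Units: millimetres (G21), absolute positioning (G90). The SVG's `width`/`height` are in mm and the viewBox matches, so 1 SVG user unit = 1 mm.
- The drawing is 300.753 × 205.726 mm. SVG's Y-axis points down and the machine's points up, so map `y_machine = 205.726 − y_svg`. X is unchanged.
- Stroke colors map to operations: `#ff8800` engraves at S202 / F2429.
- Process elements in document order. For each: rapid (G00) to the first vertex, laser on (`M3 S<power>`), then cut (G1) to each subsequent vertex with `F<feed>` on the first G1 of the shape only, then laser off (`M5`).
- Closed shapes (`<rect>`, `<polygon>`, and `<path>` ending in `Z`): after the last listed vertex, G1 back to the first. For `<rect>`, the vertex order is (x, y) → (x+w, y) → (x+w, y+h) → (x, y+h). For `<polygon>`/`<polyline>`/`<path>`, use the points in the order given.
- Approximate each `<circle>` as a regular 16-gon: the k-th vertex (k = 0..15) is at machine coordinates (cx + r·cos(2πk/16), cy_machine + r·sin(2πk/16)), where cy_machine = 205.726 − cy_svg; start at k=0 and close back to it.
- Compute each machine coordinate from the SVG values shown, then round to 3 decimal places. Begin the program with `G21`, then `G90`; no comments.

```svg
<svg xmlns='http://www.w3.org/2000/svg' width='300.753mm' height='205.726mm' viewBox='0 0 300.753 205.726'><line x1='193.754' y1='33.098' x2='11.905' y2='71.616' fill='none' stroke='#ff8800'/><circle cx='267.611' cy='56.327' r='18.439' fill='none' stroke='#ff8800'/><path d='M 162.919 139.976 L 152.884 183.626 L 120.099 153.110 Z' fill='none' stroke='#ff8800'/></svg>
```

G21
G90
G00 X193.754 Y172.628
M3 S202
G1 X11.905 Y134.110 F2429
M5
G00 X286.050 Y149.399
M3 S202
G1 X284.646 Y156.455 F2429
G1 X280.649 Y162.437
G1 X274.667 Y166.434
G1 X267.611 Y167.838
G1 X260.555 Y166.434
G1 X254.573 Y162.437
G1 X250.576 Y156.455
G1 X249.172 Y149.399
G1 X250.576 Y142.343
G1 X254.573 Y136.361
G1 X260.555 Y132.364
G1 X267.611 Y130.960
G1 X274.667 Y132.364
G1 X280.649 Y136.361
G1 X284.646 Y142.343
G1 X286.050 Y149.399
M5
G00 X162.919 Y65.750
M3 S202
G1 X152.884 Y22.100 F2429
G1 X120.099 Y52.616
G1 X162.919 Y65.750
M5

1 u = 1 mm; y_m = 205.726 − y.

[1] `<line>` line segment, #ff8800→engrave S202 F2429: (193.754,172.628) → (11.905,134.110)

[2] `<circle>` circle, #ff8800→engrave S202 F2429: (286.050,149.399) → (284.646,156.455) → (280.649,162.437) → (274.667,166.434) → (267.611,167.838) → (260.555,166.434) → (254.573,162.437) → (250.576,156.455) → (249.172,149.399) → (250.576,142.343) → (254.573,136.361) → (260.555,132.364) → (267.611,130.960) → (274.667,132.364) → (280.649,136.361) → (284.646,142.343) → (286.050,149.399) (closed)

[3] `<path>` regular polygon, #ff8800→engrave S202 F2429: (162.919,65.750) → (152.884,22.100) → (120.099,52.616) → (162.919,65.750) (closed)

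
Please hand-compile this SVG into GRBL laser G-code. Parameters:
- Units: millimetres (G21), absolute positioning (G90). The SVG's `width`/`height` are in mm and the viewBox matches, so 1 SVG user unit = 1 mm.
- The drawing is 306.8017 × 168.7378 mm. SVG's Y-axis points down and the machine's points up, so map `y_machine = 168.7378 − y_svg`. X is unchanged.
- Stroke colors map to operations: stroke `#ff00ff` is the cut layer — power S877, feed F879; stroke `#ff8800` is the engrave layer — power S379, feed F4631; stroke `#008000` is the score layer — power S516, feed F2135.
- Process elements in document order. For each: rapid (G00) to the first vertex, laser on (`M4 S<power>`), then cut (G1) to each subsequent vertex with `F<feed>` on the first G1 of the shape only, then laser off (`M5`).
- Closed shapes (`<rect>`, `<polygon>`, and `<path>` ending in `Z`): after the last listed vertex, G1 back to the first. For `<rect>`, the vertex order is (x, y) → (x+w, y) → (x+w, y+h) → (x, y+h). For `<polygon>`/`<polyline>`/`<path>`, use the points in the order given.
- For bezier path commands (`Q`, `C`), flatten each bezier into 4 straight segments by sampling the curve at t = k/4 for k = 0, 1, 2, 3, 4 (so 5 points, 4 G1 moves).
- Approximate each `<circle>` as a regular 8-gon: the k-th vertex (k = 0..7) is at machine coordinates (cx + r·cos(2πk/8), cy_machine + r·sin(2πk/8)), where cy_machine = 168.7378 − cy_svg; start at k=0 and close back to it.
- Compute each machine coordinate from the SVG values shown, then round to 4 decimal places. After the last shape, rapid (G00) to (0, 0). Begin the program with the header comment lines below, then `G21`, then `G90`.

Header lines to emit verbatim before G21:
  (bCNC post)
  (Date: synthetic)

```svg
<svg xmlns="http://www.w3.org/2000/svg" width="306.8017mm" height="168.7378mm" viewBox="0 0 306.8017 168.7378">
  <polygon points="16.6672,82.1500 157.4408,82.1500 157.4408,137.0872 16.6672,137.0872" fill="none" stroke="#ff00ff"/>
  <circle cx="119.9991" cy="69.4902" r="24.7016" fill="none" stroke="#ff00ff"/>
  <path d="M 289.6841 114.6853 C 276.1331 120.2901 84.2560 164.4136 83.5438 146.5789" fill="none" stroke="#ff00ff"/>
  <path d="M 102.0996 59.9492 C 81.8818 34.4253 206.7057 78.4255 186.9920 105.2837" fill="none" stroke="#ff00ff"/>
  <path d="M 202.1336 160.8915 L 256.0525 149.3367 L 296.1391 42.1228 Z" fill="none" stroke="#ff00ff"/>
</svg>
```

(bCNC post)
(Date: synthetic)
G21
G90
G00 X16.6672 Y86.5878
M4 S877
G1 X157.4408 Y86.5878 F879
G1 X157.4408 Y31.6506
G1 X16.6672 Y31.6506
G1 X16.6672 Y86.5878
M5
G00 X144.7007 Y99.2476
M4 S877
G1 X137.4658 Y116.7143 F879
G1 X119.9991 Y123.9492
G1 X102.5324 Y116.7143
G1 X95.2975 Y99.2476
G1 X102.5324 Y81.7809
G1 X119.9991 Y74.5460
G1 X137.4658 Y81.7809
G1 X144.7007 Y99.2476
M5
G00 X289.6841 Y54.0525
M4 S877
G1 X251.8580 Y44.1966 F879
G1 X181.7994 Y29.3159
G1 X114.1481 Y18.8301
G1 X83.5438 Y22.1589
M5
G00 X102.0996 Y108.7886
M4 S877
G1 X109.6069 Y116.2499 F879
G1 X144.3568 Y105.7646
G1 X179.2012 Y85.4577
G1 X186.9920 Y63.4541
M5
G00 X202.1336 Y7.8463
M4 S877
G1 X256.0525 Y19.4011 F879
G1 X296.1391 Y126.6150
G1 X202.1336 Y7.8463
M5
G00 X0.0000 Y0.0000

1 u = 1 mm; y_m = 168.7378 − y.

[1] `<polygon>` rectangle, #ff00ff→cut S877 F879: (16.6672,86.5878) → (157.4408,86.5878) → (157.4408,31.6506) → (16.6672,31.6506) → (16.6672,86.5878) (closed)

[2] `<circle>` circle, #ff00ff→cut S877 F879: (144.7007,99.2476) → (137.4658,116.7143) → (119.9991,123.9492) → (102.5324,116.7143) → (95.2975,99.2476) → (102.5324,81.7809) → (119.9991,74.5460) → (137.4658,81.7809) → (144.7007,99.2476) (closed)

[3] `<path>` cubic bezier, #ff00ff→cut S877 F879: (289.6841,54.0525) → (251.8580,44.1966) → (181.7994,29.3159) → (114.1481,18.8301) → (83.5438,22.1589)

[4] `<path>` cubic bezier, #ff00ff→cut S877 F879: (102.0996,108.7886) → (109.6069,116.2499) → (144.3568,105.7646) → (179.2012,85.4577) → (186.9920,63.4541)

[5] `<path>` closed polygon, #ff00ff→cut S877 F879: (202.1336,7.8463) → (256.0525,19.4011) → (296.1391,126.6150) → (202.1336,7.8463) (closed)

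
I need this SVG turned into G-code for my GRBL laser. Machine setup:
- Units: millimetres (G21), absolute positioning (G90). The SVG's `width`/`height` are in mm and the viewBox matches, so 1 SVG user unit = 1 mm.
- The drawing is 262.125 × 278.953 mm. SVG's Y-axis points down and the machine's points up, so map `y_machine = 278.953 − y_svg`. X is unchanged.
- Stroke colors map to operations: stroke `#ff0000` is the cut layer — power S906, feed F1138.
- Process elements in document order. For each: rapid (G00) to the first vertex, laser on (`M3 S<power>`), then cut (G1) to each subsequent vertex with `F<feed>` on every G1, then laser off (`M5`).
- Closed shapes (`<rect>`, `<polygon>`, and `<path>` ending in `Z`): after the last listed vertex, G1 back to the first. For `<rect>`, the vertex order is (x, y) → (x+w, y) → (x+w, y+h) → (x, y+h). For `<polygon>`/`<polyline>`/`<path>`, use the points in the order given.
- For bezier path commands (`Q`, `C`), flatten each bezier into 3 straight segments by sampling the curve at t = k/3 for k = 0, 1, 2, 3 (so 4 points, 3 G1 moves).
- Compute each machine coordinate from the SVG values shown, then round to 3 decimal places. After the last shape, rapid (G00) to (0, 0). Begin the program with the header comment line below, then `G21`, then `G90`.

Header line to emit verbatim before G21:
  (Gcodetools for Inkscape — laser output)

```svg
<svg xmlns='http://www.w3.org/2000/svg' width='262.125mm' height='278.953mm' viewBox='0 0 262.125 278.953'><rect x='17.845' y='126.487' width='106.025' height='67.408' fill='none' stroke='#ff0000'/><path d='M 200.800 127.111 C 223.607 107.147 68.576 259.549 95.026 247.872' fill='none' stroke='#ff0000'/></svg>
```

viewBox `0 0 262.125 278.953` with mm width/height → 1 unit = 1 mm. Flip: y_m = 278.953 − y_svg.

**Shape 1** — `<rect>` rectangle, stroke `#ff0000` → cut (S906, F1138). Machine vertices: (17.845,152.466) → (123.870,152.466) → (123.870,85.058) → (17.845,85.058) → (17.845,152.466). Closed: final G1 returns to the first vertex.

**Shape 2** — `<path>` cubic bezier, stroke `#ff0000` → cut (S906, F1138). Control points (SVG): P0=(200.800,127.111), P1=(223.607,107.147), P2=(68.576,259.549), P3=(95.026,247.872); sampled at t=k/3. Machine vertices: (200.800,151.842) → (177.636,126.812) → (115.762,61.636) → (95.026,31.081). Open path.

(Gcodetools for Inkscape — laser output)
G21
G90
G00 X17.845 Y152.466
M3 S906
G1 X123.870 Y152.466 F1138
G1 X123.870 Y85.058 F1138
G1 X17.845 Y85.058 F1138
G1 X17.845 Y152.466 F1138
M5
G00 X200.800 Y151.842
M3 S906
G1 X177.636 Y126.812 F1138
G1 X115.762 Y61.636 F1138
G1 X95.026 Y31.081 F1138
M5
G00 X0.000 Y0.000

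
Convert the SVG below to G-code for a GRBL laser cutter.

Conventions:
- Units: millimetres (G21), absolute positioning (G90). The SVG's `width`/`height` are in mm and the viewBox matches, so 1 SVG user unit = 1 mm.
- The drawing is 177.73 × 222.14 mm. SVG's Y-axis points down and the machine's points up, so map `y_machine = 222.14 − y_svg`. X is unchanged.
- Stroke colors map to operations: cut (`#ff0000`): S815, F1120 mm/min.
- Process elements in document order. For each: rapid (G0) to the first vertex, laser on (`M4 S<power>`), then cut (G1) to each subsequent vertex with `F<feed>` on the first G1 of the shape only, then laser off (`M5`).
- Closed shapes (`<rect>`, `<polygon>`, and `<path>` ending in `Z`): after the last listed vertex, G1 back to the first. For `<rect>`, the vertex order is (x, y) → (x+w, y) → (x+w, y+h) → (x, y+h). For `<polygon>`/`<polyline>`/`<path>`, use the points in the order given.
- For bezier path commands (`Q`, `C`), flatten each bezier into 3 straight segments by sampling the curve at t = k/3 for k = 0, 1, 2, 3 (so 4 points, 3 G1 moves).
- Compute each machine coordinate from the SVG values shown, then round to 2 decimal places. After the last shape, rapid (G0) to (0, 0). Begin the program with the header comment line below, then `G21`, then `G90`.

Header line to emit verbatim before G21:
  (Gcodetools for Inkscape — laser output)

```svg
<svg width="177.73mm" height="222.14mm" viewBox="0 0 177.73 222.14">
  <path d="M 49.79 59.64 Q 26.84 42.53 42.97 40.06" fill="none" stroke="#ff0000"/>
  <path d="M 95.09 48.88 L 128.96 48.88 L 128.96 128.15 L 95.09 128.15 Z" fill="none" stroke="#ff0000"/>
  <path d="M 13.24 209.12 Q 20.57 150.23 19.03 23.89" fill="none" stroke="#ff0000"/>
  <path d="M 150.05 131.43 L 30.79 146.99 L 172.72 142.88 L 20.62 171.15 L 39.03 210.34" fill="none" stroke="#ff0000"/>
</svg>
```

Since the viewBox matches the mm dimensions, user units are millimetres directly. The only transform is the Y-flip y_m = 222.14 − y_svg.

Shape 1 is a quadratic bezier drawn with `<path>`. Its stroke #ff0000 means cut at S815, F1120. After flipping Y the toolpath is (49.79,162.50) → (38.83,172.28) → (36.56,178.81) → (42.97,182.08).

Shape 2 is a rectangle drawn with `<path>`. Its stroke #ff0000 means cut at S815, F1120. After flipping Y the toolpath is (95.09,173.26) → (128.96,173.26) → (128.96,93.99) → (95.09,93.99) → (95.09,173.26), returning to the start.

Shape 3 is a quadratic bezier drawn with `<path>`. Its stroke #ff0000 means cut at S815, F1120. After flipping Y the toolpath is (13.24,13.02) → (17.14,59.77) → (19.07,121.52) → (19.03,198.25).

Shape 4 is a open polyline drawn with `<path>`. Its stroke #ff0000 means cut at S815, F1120. After flipping Y the toolpath is (150.05,90.71) → (30.79,75.15) → (172.72,79.26) → (20.62,50.99) → (39.03,11.80).

(Gcodetools for Inkscape — laser output)
G21
G90
G0 X49.79 Y162.50
M4 S815
G1 X38.83 Y172.28 F1120
G1 X36.56 Y178.81
G1 X42.97 Y182.08
M5
G0 X95.09 Y173.26
M4 S815
G1 X128.96 Y173.26 F1120
G1 X128.96 Y93.99
G1 X95.09 Y93.99
G1 X95.09 Y173.26
M5
G0 X13.24 Y13.02
M4 S815
G1 X17.14 Y59.77 F1120
G1 X19.07 Y121.52
G1 X19.03 Y198.25
M5
G0 X150.05 Y90.71
M4 S815
G1 X30.79 Y75.15 F1120
G1 X172.72 Y79.26
G1 X20.62 Y50.99
G1 X39.03 Y11.80
M5
G0 X0.00 Y0.00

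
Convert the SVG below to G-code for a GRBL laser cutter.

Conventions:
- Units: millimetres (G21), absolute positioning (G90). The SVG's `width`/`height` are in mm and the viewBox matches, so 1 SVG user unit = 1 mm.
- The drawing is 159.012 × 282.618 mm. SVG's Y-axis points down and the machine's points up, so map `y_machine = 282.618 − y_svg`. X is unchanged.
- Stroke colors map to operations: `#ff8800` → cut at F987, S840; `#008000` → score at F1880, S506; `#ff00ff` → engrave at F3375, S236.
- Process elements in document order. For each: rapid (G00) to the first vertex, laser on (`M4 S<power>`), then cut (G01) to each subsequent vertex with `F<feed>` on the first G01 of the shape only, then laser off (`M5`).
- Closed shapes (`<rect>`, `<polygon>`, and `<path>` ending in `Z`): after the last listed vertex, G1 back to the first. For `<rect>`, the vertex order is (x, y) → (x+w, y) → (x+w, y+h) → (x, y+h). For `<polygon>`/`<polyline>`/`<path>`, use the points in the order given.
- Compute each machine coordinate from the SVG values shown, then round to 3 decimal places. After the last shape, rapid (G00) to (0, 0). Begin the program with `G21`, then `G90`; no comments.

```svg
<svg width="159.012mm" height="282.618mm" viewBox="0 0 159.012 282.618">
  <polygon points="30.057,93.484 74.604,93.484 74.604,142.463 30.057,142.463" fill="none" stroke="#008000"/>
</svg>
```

G21
G90
G00 X30.057 Y189.134
M4 S506
G01 X74.604 Y189.134 F1880
G01 X74.604 Y140.155
G01 X30.057 Y140.155
G01 X30.057 Y189.134
M5
G00 X0.000 Y0.000

1 u = 1 mm; y_m = 282.618 − y.

[1] `<polygon>` rectangle, #008000→score S506 F1880: (30.057,189.134) → (74.604,189.134) → (74.604,140.155) → (30.057,140.155) → (30.057,189.134) (closed)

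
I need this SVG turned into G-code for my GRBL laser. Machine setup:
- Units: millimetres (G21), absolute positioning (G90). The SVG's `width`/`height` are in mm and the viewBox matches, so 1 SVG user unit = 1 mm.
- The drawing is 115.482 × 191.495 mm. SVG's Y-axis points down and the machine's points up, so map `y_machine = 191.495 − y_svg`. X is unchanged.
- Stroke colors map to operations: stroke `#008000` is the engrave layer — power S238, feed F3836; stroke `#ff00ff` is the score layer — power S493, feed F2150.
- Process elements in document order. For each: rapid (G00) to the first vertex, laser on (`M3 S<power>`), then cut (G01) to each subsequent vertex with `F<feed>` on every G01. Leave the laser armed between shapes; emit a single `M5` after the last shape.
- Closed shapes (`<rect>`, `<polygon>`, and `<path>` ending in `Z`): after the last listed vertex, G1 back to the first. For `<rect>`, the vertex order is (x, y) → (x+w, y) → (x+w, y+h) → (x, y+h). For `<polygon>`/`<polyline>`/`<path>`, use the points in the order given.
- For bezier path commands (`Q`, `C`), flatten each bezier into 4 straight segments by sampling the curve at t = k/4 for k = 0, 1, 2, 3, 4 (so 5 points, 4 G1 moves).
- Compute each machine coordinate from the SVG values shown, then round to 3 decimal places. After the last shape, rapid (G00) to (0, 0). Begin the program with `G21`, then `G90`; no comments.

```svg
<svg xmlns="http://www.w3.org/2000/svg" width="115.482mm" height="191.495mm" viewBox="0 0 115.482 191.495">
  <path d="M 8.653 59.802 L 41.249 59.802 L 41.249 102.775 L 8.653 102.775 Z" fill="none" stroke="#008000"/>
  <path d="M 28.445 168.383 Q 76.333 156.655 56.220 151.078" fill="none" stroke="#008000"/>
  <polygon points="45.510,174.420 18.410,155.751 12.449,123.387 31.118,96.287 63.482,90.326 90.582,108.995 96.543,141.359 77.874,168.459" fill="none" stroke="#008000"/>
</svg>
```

G21
G90
G00 X8.653 Y131.693
M3 S238
G01 X41.249 Y131.693 F3836
G01 X41.249 Y88.720 F3836
G01 X8.653 Y88.720 F3836
G01 X8.653 Y131.693 F3836
G00 X28.445 Y23.112
M3 S238
G01 X48.139 Y28.592 F3836
G01 X59.333 Y33.302 F3836
G01 X62.026 Y37.244 F3836
G01 X56.220 Y40.417 F3836
G00 X45.510 Y17.075
M3 S238
G01 X18.410 Y35.744 F3836
G01 X12.449 Y68.108 F3836
G01 X31.118 Y95.208 F3836
G01 X63.482 Y101.169 F3836
G01 X90.582 Y82.500 F3836
G01 X96.543 Y50.136 F3836
G01 X77.874 Y23.036 F3836
G01 X45.510 Y17.075 F3836
M5
G00 X0.000 Y0.000

1 u = 1 mm; y_m = 191.495 − y.

[1] `<path>` rectangle, #008000→engrave S238 F3836: (8.653,131.693) → (41.249,131.693) → (41.249,88.720) → (8.653,88.720) → (8.653,131.693) (closed)

[2] `<path>` quadratic bezier, #008000→engrave S238 F3836: (28.445,23.112) → (48.139,28.592) → (59.333,33.302) → (62.026,37.244) → (56.220,40.417)

[3] `<polygon>` regular polygon, #008000→engrave S238 F3836: (45.510,17.075) → (18.410,35.744) → (12.449,68.108) → (31.118,95.208) → (63.482,101.169) → (90.582,82.500) → (96.543,50.136) → (77.874,23.036) → (45.510,17.075) (closed)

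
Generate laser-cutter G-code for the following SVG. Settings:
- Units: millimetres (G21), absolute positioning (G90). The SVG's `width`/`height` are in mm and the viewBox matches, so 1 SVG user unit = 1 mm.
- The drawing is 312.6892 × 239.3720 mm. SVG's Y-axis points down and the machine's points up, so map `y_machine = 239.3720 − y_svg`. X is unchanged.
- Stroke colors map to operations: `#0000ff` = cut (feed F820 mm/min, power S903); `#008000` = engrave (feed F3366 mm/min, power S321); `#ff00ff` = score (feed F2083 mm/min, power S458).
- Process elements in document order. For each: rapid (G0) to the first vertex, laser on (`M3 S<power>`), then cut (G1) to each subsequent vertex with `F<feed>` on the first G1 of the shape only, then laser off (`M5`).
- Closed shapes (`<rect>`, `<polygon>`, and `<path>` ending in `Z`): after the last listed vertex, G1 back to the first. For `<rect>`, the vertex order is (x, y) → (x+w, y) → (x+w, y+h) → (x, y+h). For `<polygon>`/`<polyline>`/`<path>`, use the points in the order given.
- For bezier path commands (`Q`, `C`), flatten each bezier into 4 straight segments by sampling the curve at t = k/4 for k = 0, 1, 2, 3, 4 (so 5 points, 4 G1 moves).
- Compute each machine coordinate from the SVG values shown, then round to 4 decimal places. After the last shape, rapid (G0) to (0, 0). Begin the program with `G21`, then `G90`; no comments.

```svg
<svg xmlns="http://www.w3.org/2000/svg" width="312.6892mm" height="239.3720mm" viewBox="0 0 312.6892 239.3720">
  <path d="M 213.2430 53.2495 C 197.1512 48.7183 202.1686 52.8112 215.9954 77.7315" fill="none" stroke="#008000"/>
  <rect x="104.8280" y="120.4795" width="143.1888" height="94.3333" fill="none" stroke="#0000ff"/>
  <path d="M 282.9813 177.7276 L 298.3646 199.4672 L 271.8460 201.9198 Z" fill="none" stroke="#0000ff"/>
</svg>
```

viewBox `0 0 312.6892 239.3720` with mm width/height → 1 unit = 1 mm. Flip: y_m = 239.3720 − y_svg.

**Shape 1** — `<path>` cubic bezier, stroke `#008000` → engrave (S321, F3366). Control points (SVG): P0=(213.2430,53.2495), P1=(197.1512,48.7183), P2=(202.1686,52.8112), P3=(215.9954,77.7315); sampled at t=k/4. Machine vertices: (213.2430,186.1225) → (204.9399,187.7132) → (203.3997,184.9258) → (207.4692,176.6163) → (215.9954,161.6405). Open path.

**Shape 2** — `<rect>` rectangle, stroke `#0000ff` → cut (S903, F820). Machine vertices: (104.8280,118.8925) → (248.0168,118.8925) → (248.0168,24.5592) → (104.8280,24.5592) → (104.8280,118.8925). Closed: final G1 returns to the first vertex.

**Shape 3** — `<path>` regular polygon, stroke `#0000ff` → cut (S903, F820). Machine vertices: (282.9813,61.6444) → (298.3646,39.9048) → (271.8460,37.4522) → (282.9813,61.6444). Closed: final G1 returns to the first vertex.

G21
G90
G0 X213.2430 Y186.1225
M3 S321
G1 X204.9399 Y187.7132 F3366
G1 X203.3997 Y184.9258
G1 X207.4692 Y176.6163
G1 X215.9954 Y161.6405
M5
G0 X104.8280 Y118.8925
M3 S903
G1 X248.0168 Y118.8925 F820
G1 X248.0168 Y24.5592
G1 X104.8280 Y24.5592
G1 X104.8280 Y118.8925
M5
G0 X282.9813 Y61.6444
M3 S903
G1 X298.3646 Y39.9048 F820
G1 X271.8460 Y37.4522
G1 X282.9813 Y61.6444
M5
G0 X0.0000 Y0.0000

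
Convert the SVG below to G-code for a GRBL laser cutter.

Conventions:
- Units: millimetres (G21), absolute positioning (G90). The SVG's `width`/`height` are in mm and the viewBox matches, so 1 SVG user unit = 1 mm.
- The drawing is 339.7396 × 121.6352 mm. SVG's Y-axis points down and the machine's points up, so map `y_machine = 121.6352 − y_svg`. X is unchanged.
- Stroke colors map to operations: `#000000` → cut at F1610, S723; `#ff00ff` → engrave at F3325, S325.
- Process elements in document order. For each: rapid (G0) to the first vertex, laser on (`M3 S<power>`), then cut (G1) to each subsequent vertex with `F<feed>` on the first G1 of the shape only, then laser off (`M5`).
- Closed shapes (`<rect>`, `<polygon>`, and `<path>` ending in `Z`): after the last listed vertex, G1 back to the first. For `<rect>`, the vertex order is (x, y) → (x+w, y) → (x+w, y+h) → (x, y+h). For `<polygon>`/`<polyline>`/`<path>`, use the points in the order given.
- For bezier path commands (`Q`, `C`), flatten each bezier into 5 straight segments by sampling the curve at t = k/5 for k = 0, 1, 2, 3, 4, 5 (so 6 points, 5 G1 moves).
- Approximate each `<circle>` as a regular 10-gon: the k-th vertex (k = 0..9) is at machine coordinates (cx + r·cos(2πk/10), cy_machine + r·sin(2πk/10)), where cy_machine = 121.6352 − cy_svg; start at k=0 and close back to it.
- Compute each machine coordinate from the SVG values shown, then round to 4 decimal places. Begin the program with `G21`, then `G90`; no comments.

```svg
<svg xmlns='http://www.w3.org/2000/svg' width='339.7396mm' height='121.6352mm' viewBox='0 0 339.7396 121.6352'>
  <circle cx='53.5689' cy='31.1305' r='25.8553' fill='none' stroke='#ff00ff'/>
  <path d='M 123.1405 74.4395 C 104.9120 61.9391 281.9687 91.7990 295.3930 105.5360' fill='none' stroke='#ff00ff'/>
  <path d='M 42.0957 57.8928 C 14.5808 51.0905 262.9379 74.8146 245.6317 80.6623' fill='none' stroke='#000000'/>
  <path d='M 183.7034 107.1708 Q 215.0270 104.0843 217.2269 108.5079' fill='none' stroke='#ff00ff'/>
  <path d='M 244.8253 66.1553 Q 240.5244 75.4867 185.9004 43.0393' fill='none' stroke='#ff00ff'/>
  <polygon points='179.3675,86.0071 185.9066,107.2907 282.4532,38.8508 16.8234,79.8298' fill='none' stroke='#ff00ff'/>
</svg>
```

G21
G90
G0 X79.4242 Y90.5047
M3 S325
G1 X74.4863 Y105.7021 F3325
G1 X61.5586 Y115.0946
G1 X45.5792 Y115.0946
G1 X32.6515 Y105.7021
G1 X27.7136 Y90.5047
G1 X32.6515 Y75.3073
G1 X45.5792 Y65.9148
G1 X61.5586 Y65.9148
G1 X74.4863 Y75.3073
G1 X79.4242 Y90.5047
M5
G0 X123.1405 Y47.1957
M3 S325
G1 X132.7663 Y50.0806 F3325
G1 X172.0325 Y45.6062
G1 X223.7110 Y36.5797
G1 X270.5739 Y25.8083
G1 X295.3930 Y16.0992
M5
G0 X42.0957 Y63.7424
M3 S723
G1 X54.3591 Y64.5478 F1610
G1 X106.8381 Y60.3503
G1 X173.5390 Y53.4730
G1 X228.4681 Y46.2395
G1 X245.6317 Y40.9729
M5
G0 X183.7034 Y14.4644
M3 S325
G1 X195.0679 Y15.3986 F3325
G1 X204.1025 Y15.7320
G1 X210.8072 Y15.4646
G1 X215.1820 Y14.5963
G1 X217.2269 Y13.1273
M5
G0 X244.8253 Y55.4799
M3 S325
G1 X241.0920 Y53.4185 F3325
G1 X233.3329 Y54.6994
G1 X221.5479 Y59.3226
G1 X205.7371 Y67.2881
G1 X185.9004 Y78.5959
M5
G0 X179.3675 Y35.6281
M3 S325
G1 X185.9066 Y14.3445 F3325
G1 X282.4532 Y82.7844
G1 X16.8234 Y41.8054
G1 X179.3675 Y35.6281
M5

1 u = 1 mm; y_m = 121.6352 − y.

[1] `<circle>` circle, #ff00ff→engrave S325 F3325: (79.4242,90.5047) → (74.4863,105.7021) → (61.5586,115.0946) → (45.5792,115.0946) → (32.6515,105.7021) → (27.7136,90.5047) → (32.6515,75.3073) → (45.5792,65.9148) → (61.5586,65.9148) → (74.4863,75.3073) → (79.4242,90.5047) (closed)

[2] `<path>` cubic bezier, #ff00ff→engrave S325 F3325: (123.1405,47.1957) → (132.7663,50.0806) → (172.0325,45.6062) → (223.7110,36.5797) → (270.5739,25.8083) → (295.3930,16.0992)

[3] `<path>` cubic bezier, #000000→cut S723 F1610: (42.0957,63.7424) → (54.3591,64.5478) → (106.8381,60.3503) → (173.5390,53.4730) → (228.4681,46.2395) → (245.6317,40.9729)

[4] `<path>` quadratic bezier, #ff00ff→engrave S325 F3325: (183.7034,14.4644) → (195.0679,15.3986) → (204.1025,15.7320) → (210.8072,15.4646) → (215.1820,14.5963) → (217.2269,13.1273)

[5] `<path>` quadratic bezier, #ff00ff→engrave S325 F3325: (244.8253,55.4799) → (241.0920,53.4185) → (233.3329,54.6994) → (221.5479,59.3226) → (205.7371,67.2881) → (185.9004,78.5959)

[6] `<polygon>` closed polygon, #ff00ff→engrave S325 F3325: (179.3675,35.6281) → (185.9066,14.3445) → (282.4532,82.7844) → (16.8234,41.8054) → (179.3675,35.6281) (closed)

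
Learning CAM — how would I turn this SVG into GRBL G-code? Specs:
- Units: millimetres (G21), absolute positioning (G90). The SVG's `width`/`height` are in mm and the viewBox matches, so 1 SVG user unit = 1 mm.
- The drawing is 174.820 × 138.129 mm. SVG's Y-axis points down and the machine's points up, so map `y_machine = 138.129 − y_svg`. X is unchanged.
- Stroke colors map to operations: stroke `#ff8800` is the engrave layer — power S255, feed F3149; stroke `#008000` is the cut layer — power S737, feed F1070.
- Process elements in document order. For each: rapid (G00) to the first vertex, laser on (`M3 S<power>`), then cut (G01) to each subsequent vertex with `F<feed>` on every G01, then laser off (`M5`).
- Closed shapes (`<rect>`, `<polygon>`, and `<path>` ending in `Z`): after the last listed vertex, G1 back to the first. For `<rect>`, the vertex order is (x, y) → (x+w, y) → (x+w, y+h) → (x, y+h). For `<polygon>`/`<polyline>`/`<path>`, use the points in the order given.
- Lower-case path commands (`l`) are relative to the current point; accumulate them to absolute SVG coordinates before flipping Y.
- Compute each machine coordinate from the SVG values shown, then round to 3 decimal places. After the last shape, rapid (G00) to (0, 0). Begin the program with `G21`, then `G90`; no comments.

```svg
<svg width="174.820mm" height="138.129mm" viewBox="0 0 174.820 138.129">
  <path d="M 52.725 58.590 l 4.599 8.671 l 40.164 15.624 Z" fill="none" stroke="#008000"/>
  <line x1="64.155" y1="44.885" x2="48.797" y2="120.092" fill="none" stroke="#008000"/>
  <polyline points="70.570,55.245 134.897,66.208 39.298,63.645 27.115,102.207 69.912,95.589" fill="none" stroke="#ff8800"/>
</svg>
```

G21
G90
G00 X52.725 Y79.539
M3 S737
G01 X57.324 Y70.868 F1070
G01 X97.488 Y55.244 F1070
G01 X52.725 Y79.539 F1070
M5
G00 X64.155 Y93.244
M3 S737
G01 X48.797 Y18.037 F1070
M5
G00 X70.570 Y82.884
M3 S255
G01 X134.897 Y71.921 F3149
G01 X39.298 Y74.484 F3149
G01 X27.115 Y35.922 F3149
G01 X69.912 Y42.540 F3149
M5
G00 X0.000 Y0.000

1 u = 1 mm; y_m = 138.129 − y.

[1] `<path>` closed polygon, #008000→cut S737 F1070: (52.725,79.539) → (57.324,70.868) → (97.488,55.244) → (52.725,79.539) (closed)

[2] `<line>` line segment, #008000→cut S737 F1070: (64.155,93.244) → (48.797,18.037)

[3] `<polyline>` open polyline, #ff8800→engrave S255 F3149: (70.570,82.884) → (134.897,71.921) → (39.298,74.484) → (27.115,35.922) → (69.912,42.540)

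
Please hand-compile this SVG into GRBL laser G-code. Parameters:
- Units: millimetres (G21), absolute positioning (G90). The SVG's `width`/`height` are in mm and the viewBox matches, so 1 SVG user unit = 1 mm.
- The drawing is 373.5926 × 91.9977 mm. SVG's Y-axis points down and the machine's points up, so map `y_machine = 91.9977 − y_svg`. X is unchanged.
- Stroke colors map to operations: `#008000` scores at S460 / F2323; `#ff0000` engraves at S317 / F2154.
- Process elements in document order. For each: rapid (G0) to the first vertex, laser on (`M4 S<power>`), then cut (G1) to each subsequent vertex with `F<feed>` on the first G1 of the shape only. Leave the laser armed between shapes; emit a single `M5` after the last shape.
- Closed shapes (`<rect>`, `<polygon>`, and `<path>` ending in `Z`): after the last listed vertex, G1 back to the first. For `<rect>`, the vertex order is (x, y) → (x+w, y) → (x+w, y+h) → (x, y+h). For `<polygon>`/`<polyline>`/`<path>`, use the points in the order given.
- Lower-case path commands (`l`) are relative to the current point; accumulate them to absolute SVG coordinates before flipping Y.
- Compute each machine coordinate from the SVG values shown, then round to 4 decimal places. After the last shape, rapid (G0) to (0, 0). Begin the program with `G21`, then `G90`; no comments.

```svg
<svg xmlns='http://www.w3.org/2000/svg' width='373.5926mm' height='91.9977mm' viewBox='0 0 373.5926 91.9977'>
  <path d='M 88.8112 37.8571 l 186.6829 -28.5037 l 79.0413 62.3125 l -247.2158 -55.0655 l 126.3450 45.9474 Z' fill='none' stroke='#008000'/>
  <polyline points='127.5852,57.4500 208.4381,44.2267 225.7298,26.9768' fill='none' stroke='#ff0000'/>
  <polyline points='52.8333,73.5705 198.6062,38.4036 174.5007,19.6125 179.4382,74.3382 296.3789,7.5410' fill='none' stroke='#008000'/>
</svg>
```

G21
G90
G0 X88.8112 Y54.1406
M4 S460
G1 X275.4941 Y82.6443 F2323
G1 X354.5354 Y20.3318
G1 X107.3196 Y75.3973
G1 X233.6646 Y29.4499
G1 X88.8112 Y54.1406
G0 X127.5852 Y34.5477
M4 S317
G1 X208.4381 Y47.7710 F2154
G1 X225.7298 Y65.0209
G0 X52.8333 Y18.4272
M4 S460
G1 X198.6062 Y53.5941 F2323
G1 X174.5007 Y72.3852
G1 X179.4382 Y17.6595
G1 X296.3789 Y84.4567
M5
G0 X0.0000 Y0.0000

viewBox `0 0 373.5926 91.9977` with mm width/height → 1 unit = 1 mm. Flip: y_m = 91.9977 − y_svg.

**Shape 1** — `<path>` closed polygon, stroke `#008000` → score (S460, F2323). Machine vertices: (88.8112,54.1406) → (275.4941,82.6443) → (354.5354,20.3318) → (107.3196,75.3973) → (233.6646,29.4499) → (88.8112,54.1406). Closed: final G1 returns to the first vertex.

**Shape 2** — `<polyline>` open polyline, stroke `#ff0000` → engrave (S317, F2154). Machine vertices: (127.5852,34.5477) → (208.4381,47.7710) → (225.7298,65.0209). Open path.

**Shape 3** — `<polyline>` open polyline, stroke `#008000` → score (S460, F2323). Machine vertices: (52.8333,18.4272) → (198.6062,53.5941) → (174.5007,72.3852) → (179.4382,17.6595) → (296.3789,84.4567). Open path.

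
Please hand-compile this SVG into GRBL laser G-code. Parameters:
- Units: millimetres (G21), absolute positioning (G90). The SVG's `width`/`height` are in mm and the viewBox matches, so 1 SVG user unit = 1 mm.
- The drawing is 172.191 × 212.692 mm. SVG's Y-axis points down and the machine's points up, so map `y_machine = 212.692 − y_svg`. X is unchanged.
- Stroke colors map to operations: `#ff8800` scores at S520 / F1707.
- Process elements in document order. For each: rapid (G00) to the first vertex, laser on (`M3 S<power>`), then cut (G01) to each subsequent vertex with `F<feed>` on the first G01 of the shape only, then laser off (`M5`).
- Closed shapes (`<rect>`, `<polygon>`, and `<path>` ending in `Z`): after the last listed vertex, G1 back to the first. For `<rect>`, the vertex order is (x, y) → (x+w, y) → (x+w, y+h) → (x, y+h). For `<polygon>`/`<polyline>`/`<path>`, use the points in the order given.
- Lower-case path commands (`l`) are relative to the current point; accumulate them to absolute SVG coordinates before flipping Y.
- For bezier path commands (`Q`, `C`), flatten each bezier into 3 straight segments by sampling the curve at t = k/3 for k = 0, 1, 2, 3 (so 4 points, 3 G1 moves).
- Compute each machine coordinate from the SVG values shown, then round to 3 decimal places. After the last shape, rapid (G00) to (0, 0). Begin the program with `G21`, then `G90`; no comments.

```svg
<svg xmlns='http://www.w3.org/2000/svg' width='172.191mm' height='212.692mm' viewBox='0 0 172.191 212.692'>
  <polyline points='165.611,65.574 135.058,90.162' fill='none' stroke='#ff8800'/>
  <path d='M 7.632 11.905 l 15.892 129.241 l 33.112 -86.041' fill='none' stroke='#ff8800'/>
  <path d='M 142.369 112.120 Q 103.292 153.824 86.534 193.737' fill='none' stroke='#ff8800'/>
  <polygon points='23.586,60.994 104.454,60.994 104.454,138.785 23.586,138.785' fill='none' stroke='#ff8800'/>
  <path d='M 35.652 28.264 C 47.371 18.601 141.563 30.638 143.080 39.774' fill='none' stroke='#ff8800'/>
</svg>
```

viewBox `0 0 172.191 212.692` with mm width/height → 1 unit = 1 mm. Flip: y_m = 212.692 − y_svg.

**Shape 1** — `<polyline>` line segment, stroke `#ff8800` → score (S520, F1707). Machine vertices: (165.611,147.118) → (135.058,122.530). Open path.

**Shape 2** — `<path>` open polyline, stroke `#ff8800` → score (S520, F1707). Machine vertices: (7.632,200.787) → (23.524,71.546) → (56.636,157.587). Open path.

**Shape 3** — `<path>` quadratic bezier, stroke `#ff8800` → score (S520, F1707). Control points (SVG): P0=(142.369,112.120), P1=(103.292,153.824), P2=(86.534,193.737); sampled at t=k/3. Machine vertices: (142.369,100.572) → (118.798,72.968) → (100.186,45.763) → (86.534,18.955). Open path.

**Shape 4** — `<polygon>` rectangle, stroke `#ff8800` → score (S520, F1707). Machine vertices: (23.586,151.698) → (104.454,151.698) → (104.454,73.907) → (23.586,73.907) → (23.586,151.698). Closed: final G1 returns to the first vertex.

**Shape 5** — `<path>` cubic bezier, stroke `#ff8800` → score (S520, F1707). Control points (SVG): P0=(35.652,28.264), P1=(47.371,18.601), P2=(141.563,30.638), P3=(143.080,39.774); sampled at t=k/3. Machine vertices: (35.652,184.428) → (68.375,187.769) → (117.158,182.110) → (143.080,172.918). Open path.

G21
G90
G00 X165.611 Y147.118
M3 S520
G01 X135.058 Y122.530 F1707
M5
G00 X7.632 Y200.787
M3 S520
G01 X23.524 Y71.546 F1707
G01 X56.636 Y157.587
M5
G00 X142.369 Y100.572
M3 S520
G01 X118.798 Y72.968 F1707
G01 X100.186 Y45.763
G01 X86.534 Y18.955
M5
G00 X23.586 Y151.698
M3 S520
G01 X104.454 Y151.698 F1707
G01 X104.454 Y73.907
G01 X23.586 Y73.907
G01 X23.586 Y151.698
M5
G00 X35.652 Y184.428
M3 S520
G01 X68.375 Y187.769 F1707
G01 X117.158 Y182.110
G01 X143.080 Y172.918
M5
G00 X0.000 Y0.000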